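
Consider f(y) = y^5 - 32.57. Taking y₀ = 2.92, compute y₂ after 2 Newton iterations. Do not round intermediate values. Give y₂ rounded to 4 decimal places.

f'(y) = 5y⁴
y_0 = 2.920000: f = 179.712531, f' = 363.497485 → y_1 = 2.920000 - (179.712531)/(363.497485) = 2.425602
y_1 = 2.425602: f = 51.394839, f' = 173.080433 → y_2 = 2.425602 - (51.394839)/(173.080433) = 2.128660

2.1287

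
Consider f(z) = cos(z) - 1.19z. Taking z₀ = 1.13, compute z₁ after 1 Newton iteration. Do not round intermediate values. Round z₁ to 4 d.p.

0.6917

Newton update: z ← z − f(z)/f'(z).
f'(z) = -sin(z) - 1.19
z_0 = 1.130000: f = -0.918040, f' = -2.094412 → z_1 = 1.130000 - (-0.918040)/(-2.094412) = 0.691672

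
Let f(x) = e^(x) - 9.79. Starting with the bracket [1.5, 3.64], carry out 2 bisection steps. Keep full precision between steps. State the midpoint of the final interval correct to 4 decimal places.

2.3025

f(1.500000) = -5.308311, f(3.640000) = 28.301837 (opposite signs)
step 1: m = 2.570000, f(m) = 3.275824 > 0 → root in [1.500000, 2.570000]
step 2: m = 2.035000, f(m) = -2.137748 < 0 → root in [2.035000, 2.570000]
Midpoint of [2.035000, 2.570000] = 2.302500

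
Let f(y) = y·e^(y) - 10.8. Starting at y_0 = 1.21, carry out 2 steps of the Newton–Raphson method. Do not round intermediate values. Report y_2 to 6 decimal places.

1.855917

Newton update: y ← y − f(y)/f'(y).
f'(y) = (y + 1)·e^(y)
y_0 = 1.210000: f = -6.742284, f' = 7.411201 → y_1 = 1.210000 - (-6.742284)/(7.411201) = 2.119742
y_1 = 2.119742: f = 6.855316, f' = 25.984307 → y_2 = 2.119742 - (6.855316)/(25.984307) = 1.855917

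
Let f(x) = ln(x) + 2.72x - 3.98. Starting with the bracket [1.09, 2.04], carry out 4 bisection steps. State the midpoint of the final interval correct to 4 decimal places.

1.3572

f(1.090000) = -0.929022, f(2.040000) = 2.281750 (opposite signs)
step 1: m = 1.565000, f(m) = 0.724686 > 0 → root in [1.090000, 1.565000]
step 2: m = 1.327500, f(m) = -0.085903 < 0 → root in [1.327500, 1.565000]
step 3: m = 1.446250, f(m) = 0.322774 > 0 → root in [1.327500, 1.446250]
step 4: m = 1.386875, f(m) = 0.119353 > 0 → root in [1.327500, 1.386875]
Midpoint of [1.327500, 1.386875] = 1.357188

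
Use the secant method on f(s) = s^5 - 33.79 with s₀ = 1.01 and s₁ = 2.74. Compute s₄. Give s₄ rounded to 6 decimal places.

Secant update: s_(k+1) = s_k − f(s_k)·(s_k − s_(k-1))/(f(s_k) − f(s_(k-1))).
f(s_0) = -32.738990, f(s_1) = 120.647518
s_2 = 2.740000 - (120.647518)·(2.740000 - 1.010000)/(120.647518 - (-32.738990)) = 1.379253; f(s_2) = -28.798628
s_3 = 1.379253 - (-28.798628)·(1.379253 - 2.740000)/(-28.798628 - (120.647518)) = 1.641472; f(s_3) = -21.872976
s_4 = 1.641472 - (-21.872976)·(1.641472 - 1.379253)/(-21.872976 - (-28.798628)) = 2.469627; f(s_4) = 58.076486

2.469627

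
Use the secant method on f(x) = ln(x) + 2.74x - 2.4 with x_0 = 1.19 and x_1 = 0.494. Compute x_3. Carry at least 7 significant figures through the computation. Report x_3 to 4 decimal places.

f(x_0) = 1.034553, f(x_1) = -1.751660
x_2 = 0.494000 - (-1.751660)·(0.494000 - 1.190000)/(-1.751660 - (1.034553)) = 0.931567; f(x_2) = 0.081607
x_3 = 0.931567 - (0.081607)·(0.931567 - 0.494000)/(0.081607 - (-1.751660)) = 0.912089; f(x_3) = 0.007106

0.9121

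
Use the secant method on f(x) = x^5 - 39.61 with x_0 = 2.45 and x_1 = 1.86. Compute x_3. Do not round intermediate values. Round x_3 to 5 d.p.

2.10541

f(x_0) = 48.663515, f(x_1) = -17.347972
x_2 = 1.860000 - (-17.347972)·(1.860000 - 2.450000)/(-17.347972 - (48.663515)) = 2.015053; f(x_2) = -6.387465
x_3 = 2.015053 - (-6.387465)·(2.015053 - 1.860000)/(-6.387465 - (-17.347972)) = 2.105414; f(x_3) = 1.760189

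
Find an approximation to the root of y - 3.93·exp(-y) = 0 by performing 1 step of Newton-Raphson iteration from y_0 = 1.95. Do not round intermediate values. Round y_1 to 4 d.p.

f'(y) = 1 + 3.93·exp(-y)
y_0 = 1.950000: f = 1.390863, f' = 1.559137 → y_1 = 1.950000 - (1.390863)/(1.559137) = 1.057928

1.0579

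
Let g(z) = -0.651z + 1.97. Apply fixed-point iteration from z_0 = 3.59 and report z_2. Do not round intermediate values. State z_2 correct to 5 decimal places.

2.20898

z_1 = g(3.590000) = -0.367090
z_2 = g(-0.367090) = 2.208976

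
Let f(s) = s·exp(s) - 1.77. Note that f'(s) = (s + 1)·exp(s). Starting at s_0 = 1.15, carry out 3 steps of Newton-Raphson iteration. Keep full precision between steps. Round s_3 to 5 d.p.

0.79741

s_0 = 1.150000: f = 1.861922, f' = 6.790115 → s_1 = 1.150000 - (1.861922)/(6.790115) = 0.875789
s_1 = 0.875789: f = 0.332568, f' = 4.503338 → s_2 = 0.875789 - (0.332568)/(4.503338) = 0.801940
s_2 = 0.801940: f = 0.018216, f' = 4.018079 → s_3 = 0.801940 - (0.018216)/(4.018079) = 0.797406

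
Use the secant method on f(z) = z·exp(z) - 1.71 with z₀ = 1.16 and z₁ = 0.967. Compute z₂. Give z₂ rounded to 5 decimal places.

f(z_0) = 1.990323, f(z_1) = 0.833251
z_2 = 0.967000 - (0.833251)·(0.967000 - 1.160000)/(0.833251 - (1.990323)) = 0.828013; f(z_2) = 0.185130

0.82801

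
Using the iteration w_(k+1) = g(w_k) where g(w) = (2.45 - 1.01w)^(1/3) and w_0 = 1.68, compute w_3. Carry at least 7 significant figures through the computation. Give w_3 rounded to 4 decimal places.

w_1 = g(1.680000) = 0.909851
w_2 = g(0.909851) = 1.152559
w_3 = g(1.152559) = 1.087437

1.0874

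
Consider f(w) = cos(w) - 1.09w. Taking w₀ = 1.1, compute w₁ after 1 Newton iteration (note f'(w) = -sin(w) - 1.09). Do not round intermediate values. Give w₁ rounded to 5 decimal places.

w_0 = 1.100000: f = -0.745404, f' = -1.981207 → w_1 = 1.100000 - (-0.745404)/(-1.981207) = 0.723763

0.72376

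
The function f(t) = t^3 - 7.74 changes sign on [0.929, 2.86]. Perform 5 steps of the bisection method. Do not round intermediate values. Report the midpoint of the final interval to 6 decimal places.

f(0.929000) = -6.938235, f(2.860000) = 15.653656 (opposite signs)
step 1: m = 1.894500, f(m) = -0.940393 < 0 → root in [1.894500, 2.860000]
step 2: m = 2.377250, f(m) = 5.694595 > 0 → root in [1.894500, 2.377250]
step 3: m = 2.135875, f(m) = 2.003781 > 0 → root in [1.894500, 2.135875]
step 4: m = 2.015187, f(m) = 0.443637 > 0 → root in [1.894500, 2.015187]
step 5: m = 1.954844, f(m) = -0.269733 < 0 → root in [1.954844, 2.015187]
Midpoint of [1.954844, 2.015187] = 1.985016

1.985016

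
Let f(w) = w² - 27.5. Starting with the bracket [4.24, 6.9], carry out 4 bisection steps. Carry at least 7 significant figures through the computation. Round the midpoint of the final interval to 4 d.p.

5.3206

f(4.240000) = -9.522400, f(6.900000) = 20.110000 (opposite signs)
step 1: m = 5.570000, f(m) = 3.524900 > 0 → root in [4.240000, 5.570000]
step 2: m = 4.905000, f(m) = -3.440975 < 0 → root in [4.905000, 5.570000]
step 3: m = 5.237500, f(m) = -0.068594 < 0 → root in [5.237500, 5.570000]
step 4: m = 5.403750, f(m) = 1.700514 > 0 → root in [5.237500, 5.403750]
Midpoint of [5.237500, 5.403750] = 5.320625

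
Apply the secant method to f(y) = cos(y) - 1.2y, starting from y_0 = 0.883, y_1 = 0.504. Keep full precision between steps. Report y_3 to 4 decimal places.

0.6592

Secant update: y_(k+1) = y_k − f(y_k)·(y_k − y_(k-1))/(f(y_k) − f(y_(k-1))).
f(y_0) = -0.424764, f(y_1) = 0.270858
y_2 = 0.504000 - (0.270858)·(0.504000 - 0.883000)/(0.270858 - (-0.424764)) = 0.651573; f(y_2) = 0.013243
y_3 = 0.651573 - (0.013243)·(0.651573 - 0.504000)/(0.013243 - (0.270858)) = 0.659159; f(y_3) = -0.000484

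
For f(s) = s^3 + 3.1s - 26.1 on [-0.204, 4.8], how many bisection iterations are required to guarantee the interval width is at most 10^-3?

13

Initial width b − a = 4.8 − -0.204 = 5.004000.
After n steps the width is (b−a)/2^n; need (b−a)/2^n ≤ 10^-3.
So n ≥ log₂(5.004000/10^-3) = log₂(5004.0000) ≈ 12.2889.
Hence n = 13.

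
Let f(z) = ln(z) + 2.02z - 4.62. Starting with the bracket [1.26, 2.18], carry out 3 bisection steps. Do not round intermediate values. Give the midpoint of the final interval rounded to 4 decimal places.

f(1.260000) = -1.843688, f(2.180000) = 0.562925 (opposite signs)
step 1: m = 1.720000, f(m) = -0.603276 < 0 → root in [1.720000, 2.180000]
step 2: m = 1.950000, f(m) = -0.013171 < 0 → root in [1.950000, 2.180000]
step 3: m = 2.065000, f(m) = 0.276430 > 0 → root in [1.950000, 2.065000]
Midpoint of [1.950000, 2.065000] = 2.007500

2.0075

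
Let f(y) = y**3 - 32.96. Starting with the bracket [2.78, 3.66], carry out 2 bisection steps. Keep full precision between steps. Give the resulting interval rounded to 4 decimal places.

f(2.780000) = -11.475048, f(3.660000) = 16.067896 (opposite signs)
step 1: m = 3.220000, f(m) = 0.426248 > 0 → root in [2.780000, 3.220000]
step 2: m = 3.000000, f(m) = -5.960000 < 0 → root in [3.000000, 3.220000]

[3.0000, 3.2200]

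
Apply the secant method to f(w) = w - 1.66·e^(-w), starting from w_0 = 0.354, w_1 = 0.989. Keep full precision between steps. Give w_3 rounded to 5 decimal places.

0.76827

f(w_0) = -0.811112, f(w_1) = 0.371566
w_2 = 0.989000 - (0.371566)·(0.989000 - 0.354000)/(0.371566 - (-0.811112)) = 0.789500; f(w_2) = 0.035741
w_3 = 0.789500 - (0.035741)·(0.789500 - 0.989000)/(0.035741 - (0.371566)) = 0.768268; f(w_3) = -0.001666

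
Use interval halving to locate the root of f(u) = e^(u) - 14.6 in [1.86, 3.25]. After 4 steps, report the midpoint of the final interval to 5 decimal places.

2.68531

f(1.860000) = -8.176263, f(3.250000) = 11.190340 (opposite signs)
step 1: m = 2.555000, f(m) = -1.728700 < 0 → root in [2.555000, 3.250000]
step 2: m = 2.902500, f(m) = 3.619638 > 0 → root in [2.555000, 2.902500]
step 3: m = 2.728750, f(m) = 0.713733 > 0 → root in [2.555000, 2.728750]
step 4: m = 2.641875, f(m) = -0.560497 < 0 → root in [2.641875, 2.728750]
Midpoint of [2.641875, 2.728750] = 2.685312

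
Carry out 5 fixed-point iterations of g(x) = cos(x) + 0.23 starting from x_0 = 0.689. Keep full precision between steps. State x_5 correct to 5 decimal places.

x_1 = g(0.689000) = 1.001882
x_2 = g(1.001882) = 0.768718
x_3 = g(0.768718) = 0.948803
x_4 = g(0.948803) = 0.812656
x_5 = g(0.812656) = 0.917572

0.91757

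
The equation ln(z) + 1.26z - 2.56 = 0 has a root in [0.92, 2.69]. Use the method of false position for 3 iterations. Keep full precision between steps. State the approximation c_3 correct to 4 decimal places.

1.6401

False-position update: c = (a·f(b) − b·f(a))/(f(b) − f(a)); replace the endpoint whose sign matches f(c).
f(0.920000) = -1.484182, f(2.690000) = 1.818941
step 1: c = 1.715308, f(c) = 0.140882 > 0 → new bracket [0.920000, 1.715308]
step 2: c = 1.646361, f(c) = 0.012982 > 0 → new bracket [0.920000, 1.646361]
step 3: c = 1.640063, f(c) = 0.001213 > 0 → new bracket [0.920000, 1.640063]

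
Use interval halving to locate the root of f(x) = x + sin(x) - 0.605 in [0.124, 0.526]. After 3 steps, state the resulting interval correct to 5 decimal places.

[0.27475, 0.32500]

f(0.124000) = -0.357318, f(0.526000) = 0.423078 (opposite signs)
step 1: m = 0.325000, f(m) = 0.039309 > 0 → root in [0.124000, 0.325000]
step 2: m = 0.224500, f(m) = -0.157881 < 0 → root in [0.224500, 0.325000]
step 3: m = 0.274750, f(m) = -0.058944 < 0 → root in [0.274750, 0.325000]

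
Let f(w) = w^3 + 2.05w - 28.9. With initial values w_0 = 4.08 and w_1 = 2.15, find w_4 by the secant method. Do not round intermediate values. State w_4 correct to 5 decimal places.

f(w_0) = 47.381312, f(w_1) = -14.554125
w_2 = 2.150000 - (-14.554125)·(2.150000 - 4.080000)/(-14.554125 - (47.381312)) = 2.603528; f(w_2) = -5.915120
w_3 = 2.603528 - (-5.915120)·(2.603528 - 2.150000)/(-5.915120 - (-14.554125)) = 2.914058; f(w_3) = 1.819237
w_4 = 2.914058 - (1.819237)·(2.914058 - 2.603528)/(1.819237 - (-5.915120)) = 2.841017; f(w_4) = -0.144993

2.84102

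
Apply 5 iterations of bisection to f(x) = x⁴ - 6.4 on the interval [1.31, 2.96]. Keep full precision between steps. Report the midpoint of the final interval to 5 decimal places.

f(1.310000) = -3.455001, f(2.960000) = 70.365635 (opposite signs)
step 1: m = 2.135000, f(m) = 14.377415 > 0 → root in [1.310000, 2.135000]
step 2: m = 1.722500, f(m) = 2.403126 > 0 → root in [1.310000, 1.722500]
step 3: m = 1.516250, f(m) = -1.114534 < 0 → root in [1.516250, 1.722500]
step 4: m = 1.619375, f(m) = 0.476853 > 0 → root in [1.516250, 1.619375]
step 5: m = 1.567812, f(m) = -0.358059 < 0 → root in [1.567812, 1.619375]
Midpoint of [1.567812, 1.619375] = 1.593594

1.59359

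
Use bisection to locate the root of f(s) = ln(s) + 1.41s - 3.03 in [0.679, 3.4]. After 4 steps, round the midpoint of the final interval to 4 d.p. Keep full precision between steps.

f(0.679000) = -2.459744, f(3.400000) = 2.987775 (opposite signs)
step 1: m = 2.039500, f(m) = 0.558400 > 0 → root in [0.679000, 2.039500]
step 2: m = 1.359250, f(m) = -0.806524 < 0 → root in [1.359250, 2.039500]
step 3: m = 1.699375, f(m) = -0.103621 < 0 → root in [1.699375, 2.039500]
step 4: m = 1.869437, f(m) = 0.231544 > 0 → root in [1.699375, 1.869437]
Midpoint of [1.699375, 1.869437] = 1.784406

1.7844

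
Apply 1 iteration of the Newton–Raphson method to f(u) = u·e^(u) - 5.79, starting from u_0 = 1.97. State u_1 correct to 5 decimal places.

f'(u) = (u + 1)·e^(u)
u_0 = 1.970000: f = 8.336233, f' = 21.296909 → u_1 = 1.970000 - (8.336233)/(21.296909) = 1.578571

1.57857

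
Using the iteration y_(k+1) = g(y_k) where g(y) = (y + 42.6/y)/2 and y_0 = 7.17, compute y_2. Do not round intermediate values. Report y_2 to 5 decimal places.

6.52693

y_1 = g(7.170000) = 6.555711
y_2 = g(6.555711) = 6.526931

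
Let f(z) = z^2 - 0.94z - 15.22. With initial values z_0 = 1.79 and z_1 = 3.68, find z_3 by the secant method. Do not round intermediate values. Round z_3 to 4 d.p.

4.3600

Secant update: z_(k+1) = z_k − f(z_k)·(z_k − z_(k-1))/(f(z_k) − f(z_(k-1))).
f(z_0) = -13.698500, f(z_1) = -5.136800
z_2 = 3.680000 - (-5.136800)·(3.680000 - 1.790000)/(-5.136800 - (-13.698500)) = 4.813951; f(z_2) = 3.429014
z_3 = 4.813951 - (3.429014)·(4.813951 - 3.680000)/(3.429014 - (-5.136800)) = 4.360015; f(z_3) = -0.308684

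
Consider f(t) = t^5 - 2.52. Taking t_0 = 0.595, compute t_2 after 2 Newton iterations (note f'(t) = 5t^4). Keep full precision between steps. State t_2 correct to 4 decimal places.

3.5990

t_0 = 0.595000: f = -2.445426, f' = 0.626669 → t_1 = 0.595000 - (-2.445426)/(0.626669) = 4.497265
t_1 = 4.497265: f = 1837.160072, f' = 2045.332162 → t_2 = 4.497265 - (1837.160072)/(2045.332162) = 3.599044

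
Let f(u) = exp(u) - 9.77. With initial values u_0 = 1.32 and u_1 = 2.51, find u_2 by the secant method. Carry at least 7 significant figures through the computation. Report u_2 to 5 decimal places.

2.15766

f(u_0) = -6.026579, f(u_1) = 2.534930
u_2 = 2.510000 - (2.534930)·(2.510000 - 1.320000)/(2.534930 - (-6.026579)) = 2.157659; f(u_2) = -1.119134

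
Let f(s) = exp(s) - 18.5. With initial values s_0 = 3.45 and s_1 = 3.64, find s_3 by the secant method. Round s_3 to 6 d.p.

f(s_0) = 13.000392, f(s_1) = 19.591837
s_2 = 3.640000 - (19.591837)·(3.640000 - 3.450000)/(19.591837 - (13.000392)) = 3.075261; f(s_2) = 3.155523
s_3 = 3.075261 - (3.155523)·(3.075261 - 3.640000)/(3.155523 - (19.591837)) = 2.966839; f(s_3) = 0.930405

2.966839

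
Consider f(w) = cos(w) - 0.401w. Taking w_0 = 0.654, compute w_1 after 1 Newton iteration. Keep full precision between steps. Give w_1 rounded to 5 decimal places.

1.18047

f'(w) = -sin(w) - 0.401
w_0 = 0.654000: f = 0.531403, f' = -1.009366 → w_1 = 0.654000 - (0.531403)/(-1.009366) = 1.180472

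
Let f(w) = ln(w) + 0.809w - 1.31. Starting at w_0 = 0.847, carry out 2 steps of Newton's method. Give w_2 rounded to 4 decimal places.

f'(w) = 1/w + 0.809
w_0 = 0.847000: f = -0.790832, f' = 1.989638 → w_1 = 0.847000 - (-0.790832)/(1.989638) = 1.244475
w_1 = 1.244475: f = -0.084506, f' = 1.612552 → w_2 = 1.244475 - (-0.084506)/(1.612552) = 1.296880

1.2969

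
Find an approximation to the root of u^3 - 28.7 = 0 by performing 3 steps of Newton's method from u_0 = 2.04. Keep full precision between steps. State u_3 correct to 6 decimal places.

Newton update: u ← u − f(u)/f'(u).
f'(u) = 3u^2
u_0 = 2.040000: f = -20.210336, f' = 12.484800 → u_1 = 2.040000 - (-20.210336)/(12.484800) = 3.658795
u_1 = 3.658795: f = 20.279500, f' = 40.160350 → u_2 = 3.658795 - (20.279500)/(40.160350) = 3.153832
u_2 = 3.153832: f = 2.670086, f' = 29.839971 → u_3 = 3.153832 - (2.670086)/(29.839971) = 3.064352

3.064352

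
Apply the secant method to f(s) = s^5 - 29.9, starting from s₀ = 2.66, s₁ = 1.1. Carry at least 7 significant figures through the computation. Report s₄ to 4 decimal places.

f(s_0) = 103.270547, f(s_1) = -28.289490
s_2 = 1.100000 - (-28.289490)·(1.100000 - 2.660000)/(-28.289490 - (103.270547)) = 1.435448; f(s_2) = -23.805502
s_3 = 1.435448 - (-23.805502)·(1.435448 - 1.100000)/(-23.805502 - (-28.289490)) = 3.216345; f(s_3) = 314.301659
s_4 = 3.216345 - (314.301659)·(3.216345 - 1.435448)/(314.301659 - (-23.805502)) = 1.560838; f(s_4) = -20.636199

1.5608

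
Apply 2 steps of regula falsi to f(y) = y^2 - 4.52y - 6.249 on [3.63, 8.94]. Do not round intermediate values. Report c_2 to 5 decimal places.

f(3.630000) = -9.479700, f(8.940000) = 33.265800
step 1: c = 4.807602, f(c) = -4.866322 < 0 → new bracket [4.807602, 8.940000]
step 2: c = 5.334968, f(c) = -1.901170 < 0 → new bracket [5.334968, 8.940000]

5.33497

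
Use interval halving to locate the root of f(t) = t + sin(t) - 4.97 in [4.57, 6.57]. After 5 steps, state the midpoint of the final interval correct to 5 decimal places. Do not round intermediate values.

f(4.570000) = -1.389880, f(6.570000) = 1.882898 (opposite signs)
step 1: m = 5.570000, f(m) = -0.054246 < 0 → root in [5.570000, 6.570000]
step 2: m = 6.070000, f(m) = 0.888426 > 0 → root in [5.570000, 6.070000]
step 3: m = 5.820000, f(m) = 0.403200 > 0 → root in [5.570000, 5.820000]
step 4: m = 5.695000, f(m) = 0.170148 > 0 → root in [5.570000, 5.695000]
step 5: m = 5.632500, f(m) = 0.056768 > 0 → root in [5.570000, 5.632500]
Midpoint of [5.570000, 5.632500] = 5.601250

5.60125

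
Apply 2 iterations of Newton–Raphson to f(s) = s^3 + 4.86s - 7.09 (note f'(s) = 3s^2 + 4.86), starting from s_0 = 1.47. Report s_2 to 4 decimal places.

1.1483

s_0 = 1.470000: f = 3.230723, f' = 11.342700 → s_1 = 1.470000 - (3.230723)/(11.342700) = 1.185172
s_1 = 1.185172: f = 0.334664, f' = 9.073895 → s_2 = 1.185172 - (0.334664)/(9.073895) = 1.148290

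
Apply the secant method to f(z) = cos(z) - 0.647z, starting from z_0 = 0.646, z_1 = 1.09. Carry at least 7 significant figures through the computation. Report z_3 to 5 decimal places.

Secant update: z_(k+1) = z_k − f(z_k)·(z_k − z_(k-1))/(f(z_k) − f(z_(k-1))).
f(z_0) = 0.380536, f(z_1) = -0.242745
z_2 = 1.090000 - (-0.242745)·(1.090000 - 0.646000)/(-0.242745 - (0.380536)) = 0.917079; f(z_2) = 0.014792
z_3 = 0.917079 - (0.014792)·(0.917079 - 1.090000)/(0.014792 - (-0.242745)) = 0.927011; f(z_3) = 0.000452

0.92701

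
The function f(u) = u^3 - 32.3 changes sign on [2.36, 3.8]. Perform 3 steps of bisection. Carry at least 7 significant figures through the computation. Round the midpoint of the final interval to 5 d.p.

3.17000

f(2.360000) = -19.155744, f(3.800000) = 22.572000 (opposite signs)
step 1: m = 3.080000, f(m) = -3.081888 < 0 → root in [3.080000, 3.800000]
step 2: m = 3.440000, f(m) = 8.407584 > 0 → root in [3.080000, 3.440000]
step 3: m = 3.260000, f(m) = 2.345976 > 0 → root in [3.080000, 3.260000]
Midpoint of [3.080000, 3.260000] = 3.170000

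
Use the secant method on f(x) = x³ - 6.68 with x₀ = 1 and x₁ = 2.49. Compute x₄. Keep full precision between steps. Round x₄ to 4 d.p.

1.8988

f(x_0) = -5.680000, f(x_1) = 8.758249
x_2 = 2.490000 - (8.758249)·(2.490000 - 1.000000)/(8.758249 - (-5.680000)) = 1.586165; f(x_2) = -2.689335
x_3 = 1.586165 - (-2.689335)·(1.586165 - 2.490000)/(-2.689335 - (8.758249)) = 1.798500; f(x_3) = -0.862573
x_4 = 1.798500 - (-0.862573)·(1.798500 - 1.586165)/(-0.862573 - (-2.689335)) = 1.898761; f(x_4) = 0.165589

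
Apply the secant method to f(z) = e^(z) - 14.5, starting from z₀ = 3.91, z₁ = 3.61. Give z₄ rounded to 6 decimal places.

f(z_0) = 35.398952, f(z_1) = 22.466053
z_2 = 3.610000 - (22.466053)·(3.610000 - 3.910000)/(22.466053 - (35.398952)) = 3.088863; f(z_2) = 7.452098
z_3 = 3.088863 - (7.452098)·(3.088863 - 3.610000)/(7.452098 - (22.466053)) = 2.830199; f(z_3) = 2.448832
z_4 = 2.830199 - (2.448832)·(2.830199 - 3.088863)/(2.448832 - (7.452098)) = 2.703597; f(z_4) = 0.433347

2.703597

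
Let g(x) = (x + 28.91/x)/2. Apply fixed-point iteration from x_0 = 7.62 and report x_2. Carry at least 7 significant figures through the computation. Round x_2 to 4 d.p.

5.3864

x_1 = g(7.620000) = 5.706982
x_2 = g(5.706982) = 5.386353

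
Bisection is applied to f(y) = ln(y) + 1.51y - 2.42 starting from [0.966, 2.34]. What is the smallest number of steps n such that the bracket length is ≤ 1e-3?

Initial width b − a = 2.34 − 0.966 = 1.374000.
After n steps the width is (b−a)/2^n; need (b−a)/2^n ≤ 1e-3.
So n ≥ log₂(1.374000/1e-3) = log₂(1374.0000) ≈ 10.4242.
Hence n = 11.

11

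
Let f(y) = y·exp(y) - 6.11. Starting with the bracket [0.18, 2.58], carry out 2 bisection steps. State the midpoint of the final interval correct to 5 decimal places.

f(0.180000) = -5.894501, f(2.580000) = 27.938616 (opposite signs)
step 1: m = 1.380000, f(m) = -0.624636 < 0 → root in [1.380000, 2.580000]
step 2: m = 1.980000, f(m) = 8.230631 > 0 → root in [1.380000, 1.980000]
Midpoint of [1.380000, 1.980000] = 1.680000

1.68000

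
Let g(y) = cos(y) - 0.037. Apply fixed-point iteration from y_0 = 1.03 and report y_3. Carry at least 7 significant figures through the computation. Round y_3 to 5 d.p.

y_1 = g(1.030000) = 0.477819
y_2 = g(0.477819) = 0.851000
y_3 = g(0.851000) = 0.622232

0.62223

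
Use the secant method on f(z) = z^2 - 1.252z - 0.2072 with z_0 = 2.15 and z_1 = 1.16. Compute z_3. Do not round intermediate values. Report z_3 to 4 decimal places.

1.4172

f(z_0) = 1.723500, f(z_1) = -0.313920
z_2 = 1.160000 - (-0.313920)·(1.160000 - 2.150000)/(-0.313920 - (1.723500)) = 1.312536; f(z_2) = -0.127744
z_3 = 1.312536 - (-0.127744)·(1.312536 - 1.160000)/(-0.127744 - (-0.313920)) = 1.417198; f(z_3) = 0.026919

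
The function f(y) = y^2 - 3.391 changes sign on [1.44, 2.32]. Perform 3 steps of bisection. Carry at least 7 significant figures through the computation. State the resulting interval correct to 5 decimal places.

[1.77000, 1.88000]

f(1.440000) = -1.317400, f(2.320000) = 1.991400 (opposite signs)
step 1: m = 1.880000, f(m) = 0.143400 > 0 → root in [1.440000, 1.880000]
step 2: m = 1.660000, f(m) = -0.635400 < 0 → root in [1.660000, 1.880000]
step 3: m = 1.770000, f(m) = -0.258100 < 0 → root in [1.770000, 1.880000]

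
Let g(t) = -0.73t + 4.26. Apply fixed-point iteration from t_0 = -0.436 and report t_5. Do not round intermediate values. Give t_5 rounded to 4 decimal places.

t_1 = g(-0.436000) = 4.578280
t_2 = g(4.578280) = 0.917856
t_3 = g(0.917856) = 3.589965
t_4 = g(3.589965) = 1.639325
t_5 = g(1.639325) = 3.063293

3.0633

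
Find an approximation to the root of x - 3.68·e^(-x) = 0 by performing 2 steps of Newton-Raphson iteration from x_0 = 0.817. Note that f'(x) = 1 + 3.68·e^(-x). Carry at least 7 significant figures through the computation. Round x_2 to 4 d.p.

1.1568

Newton update: x ← x − f(x)/f'(x).
x_0 = 0.817000: f = -0.808658, f' = 2.625658 → x_1 = 0.817000 - (-0.808658)/(2.625658) = 1.124983
x_1 = 1.124983: f = -0.069758, f' = 2.194741 → x_2 = 1.124983 - (-0.069758)/(2.194741) = 1.156767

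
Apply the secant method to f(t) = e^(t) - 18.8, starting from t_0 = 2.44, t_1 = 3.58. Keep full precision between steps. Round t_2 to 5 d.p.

2.78232

f(t_0) = -7.326959, f(t_1) = 17.073541
t_2 = 3.580000 - (17.073541)·(3.580000 - 2.440000)/(17.073541 - (-7.326959)) = 2.782318; f(t_2) = -2.643570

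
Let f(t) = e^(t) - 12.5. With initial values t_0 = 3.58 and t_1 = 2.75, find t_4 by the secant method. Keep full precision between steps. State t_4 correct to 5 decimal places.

f(t_0) = 23.373541, f(t_1) = 3.142632
t_2 = 2.750000 - (3.142632)·(2.750000 - 3.580000)/(3.142632 - (23.373541)) = 2.621069; f(t_2) = 1.250420
t_3 = 2.621069 - (1.250420)·(2.621069 - 2.750000)/(1.250420 - (3.142632)) = 2.535869; f(t_3) = 0.127397
t_4 = 2.535869 - (0.127397)·(2.535869 - 2.621069)/(0.127397 - (1.250420)) = 2.526204; f(t_4) = 0.005938

2.52620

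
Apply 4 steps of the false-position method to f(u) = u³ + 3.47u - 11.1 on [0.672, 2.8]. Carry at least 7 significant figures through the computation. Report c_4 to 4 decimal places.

1.7026

False-position update: c = (a·f(b) − b·f(a))/(f(b) − f(a)); replace the endpoint whose sign matches f(c).
f(0.672000) = -8.464696, f(2.800000) = 20.568000
step 1: c = 1.292434, f(c) = -4.456391 < 0 → new bracket [1.292434, 2.800000]
step 2: c = 1.560904, f(c) = -1.880641 < 0 → new bracket [1.560904, 2.800000]
step 3: c = 1.664710, f(c) = -0.710115 < 0 → new bracket [1.664710, 2.800000]
step 4: c = 1.702598, f(c) = -0.256427 < 0 → new bracket [1.702598, 2.800000]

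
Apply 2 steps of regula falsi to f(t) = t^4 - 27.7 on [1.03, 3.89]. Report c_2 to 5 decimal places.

f(1.030000) = -26.574491, f(3.890000) = 201.280450
step 1: c = 1.363559, f(c) = -24.243030 < 0 → new bracket [1.363559, 3.890000]
step 2: c = 1.635143, f(c) = -20.551368 < 0 → new bracket [1.635143, 3.890000]

1.63514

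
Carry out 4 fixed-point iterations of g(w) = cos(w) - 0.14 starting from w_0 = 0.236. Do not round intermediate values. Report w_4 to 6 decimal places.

w_1 = g(0.236000) = 0.832281
w_2 = g(0.832281) = 0.533191
w_3 = g(0.533191) = 0.721190
w_4 = g(0.721190) = 0.611021

0.611021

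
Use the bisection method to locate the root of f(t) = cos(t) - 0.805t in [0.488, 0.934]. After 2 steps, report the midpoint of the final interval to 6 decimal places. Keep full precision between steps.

0.878250

f(0.488000) = 0.490432, f(0.934000) = -0.157247 (opposite signs)
step 1: m = 0.711000, f(m) = 0.185355 > 0 → root in [0.711000, 0.934000]
step 2: m = 0.822500, f(m) = 0.018279 > 0 → root in [0.822500, 0.934000]
Midpoint of [0.822500, 0.934000] = 0.878250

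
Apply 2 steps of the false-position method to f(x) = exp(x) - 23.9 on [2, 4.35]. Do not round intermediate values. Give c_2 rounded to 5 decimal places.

f(2.000000) = -16.510944, f(4.350000) = 53.578463
step 1: c = 2.553589, f(c) = -11.046850 < 0 → new bracket [2.553589, 4.350000]
step 2: c = 2.860662, f(c) = -6.426913 < 0 → new bracket [2.860662, 4.350000]

2.86066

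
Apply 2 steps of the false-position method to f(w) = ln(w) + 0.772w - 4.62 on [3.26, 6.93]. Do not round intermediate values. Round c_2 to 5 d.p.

False-position update: c = (a·f(b) − b·f(a))/(f(b) − f(a)); replace the endpoint whose sign matches f(c).
f(3.260000) = -0.921553, f(6.930000) = 2.665820
step 1: c = 4.202779, f(c) = 0.060291 > 0 → new bracket [3.260000, 4.202779]
step 2: c = 4.144886, f(c) = 0.001728 > 0 → new bracket [3.260000, 4.144886]

4.14489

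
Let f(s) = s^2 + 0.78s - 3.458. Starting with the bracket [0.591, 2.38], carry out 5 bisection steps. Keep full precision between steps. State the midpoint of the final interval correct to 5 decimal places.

f(0.591000) = -2.647739, f(2.380000) = 4.062800 (opposite signs)
step 1: m = 1.485500, f(m) = -0.092600 < 0 → root in [1.485500, 2.380000]
step 2: m = 1.932750, f(m) = 1.785068 > 0 → root in [1.485500, 1.932750]
step 3: m = 1.709125, f(m) = 0.796226 > 0 → root in [1.485500, 1.709125]
step 4: m = 1.597313, f(m) = 0.339311 > 0 → root in [1.485500, 1.597313]
step 5: m = 1.541406, f(m) = 0.120230 > 0 → root in [1.485500, 1.541406]
Midpoint of [1.485500, 1.541406] = 1.513453

1.51345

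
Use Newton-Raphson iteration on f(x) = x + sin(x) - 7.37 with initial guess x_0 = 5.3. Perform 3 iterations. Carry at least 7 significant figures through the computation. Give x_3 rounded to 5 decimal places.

6.84075

Newton update: x ← x − f(x)/f'(x).
f'(x) = 1 + cos(x)
x_0 = 5.300000: f = -2.902267, f' = 1.554374 → x_1 = 5.300000 - (-2.902267)/(1.554374) = 7.167161
x_1 = 7.167161: f = 0.570427, f' = 1.634082 → x_2 = 7.167161 - (0.570427)/(1.634082) = 6.818080
x_2 = 6.818080: f = -0.042170, f' = 1.860322 → x_3 = 6.818080 - (-0.042170)/(1.860322) = 6.840748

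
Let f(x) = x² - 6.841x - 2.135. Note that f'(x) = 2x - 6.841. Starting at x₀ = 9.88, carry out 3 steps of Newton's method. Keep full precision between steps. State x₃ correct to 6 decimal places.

7.140224

Newton update: x ← x − f(x)/f'(x).
x_0 = 9.880000: f = 27.890320, f' = 12.919000 → x_1 = 9.880000 - (27.890320)/(12.919000) = 7.721139
x_1 = 7.721139: f = 4.660679, f' = 8.601279 → x_2 = 7.721139 - (4.660679)/(8.601279) = 7.179281
x_2 = 7.179281: f = 0.293611, f' = 7.517561 → x_3 = 7.179281 - (0.293611)/(7.517561) = 7.140224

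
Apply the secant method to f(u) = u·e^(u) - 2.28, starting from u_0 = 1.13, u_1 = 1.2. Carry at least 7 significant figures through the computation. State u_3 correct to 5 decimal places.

0.92202

Secant update: u_(k+1) = u_k − f(u_k)·(u_k − u_(k-1))/(f(u_k) − f(u_(k-1))).
f(u_0) = 1.218092, f(u_1) = 1.704140
u_2 = 1.200000 - (1.704140)·(1.200000 - 1.130000)/(1.704140 - (1.218092)) = 0.954572; f(u_2) = 0.199558
u_3 = 0.954572 - (0.199558)·(0.954572 - 1.200000)/(0.199558 - (1.704140)) = 0.922020; f(u_3) = 0.038296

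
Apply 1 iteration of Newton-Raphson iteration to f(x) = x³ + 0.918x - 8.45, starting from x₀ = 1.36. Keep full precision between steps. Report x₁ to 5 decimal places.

f'(x) = 3x² + 0.918
x_0 = 1.360000: f = -4.686064, f' = 6.466800 → x_1 = 1.360000 - (-4.686064)/(6.466800) = 2.084634

2.08463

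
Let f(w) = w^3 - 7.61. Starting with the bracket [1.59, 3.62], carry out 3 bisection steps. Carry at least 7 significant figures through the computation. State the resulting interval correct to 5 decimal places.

[1.84375, 2.09750]

f(1.590000) = -3.590321, f(3.620000) = 39.827928 (opposite signs)
step 1: m = 2.605000, f(m) = 10.067595 > 0 → root in [1.590000, 2.605000]
step 2: m = 2.097500, f(m) = 1.617964 > 0 → root in [1.590000, 2.097500]
step 3: m = 1.843750, f(m) = -1.342330 < 0 → root in [1.843750, 2.097500]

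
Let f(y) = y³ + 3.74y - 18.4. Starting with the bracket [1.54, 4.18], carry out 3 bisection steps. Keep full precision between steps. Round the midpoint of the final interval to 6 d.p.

f(1.540000) = -8.988136, f(4.180000) = 70.267832 (opposite signs)
step 1: m = 2.860000, f(m) = 15.690056 > 0 → root in [1.540000, 2.860000]
step 2: m = 2.200000, f(m) = 0.476000 > 0 → root in [1.540000, 2.200000]
step 3: m = 1.870000, f(m) = -4.866997 < 0 → root in [1.870000, 2.200000]
Midpoint of [1.870000, 2.200000] = 2.035000

2.035000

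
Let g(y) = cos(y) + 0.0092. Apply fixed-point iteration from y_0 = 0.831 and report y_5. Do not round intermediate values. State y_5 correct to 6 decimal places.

y_1 = g(0.831000) = 0.683337
y_2 = g(0.683337) = 0.784670
y_3 = g(0.784670) = 0.716822
y_4 = g(0.716822) = 0.763098
y_5 = g(0.763098) = 0.731898

0.731898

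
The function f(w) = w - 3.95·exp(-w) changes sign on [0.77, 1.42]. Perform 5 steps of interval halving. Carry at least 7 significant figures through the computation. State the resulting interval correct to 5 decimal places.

f(0.770000) = -1.058902, f(1.420000) = 0.465230 (opposite signs)
step 1: m = 1.095000, f(m) = -0.226431 < 0 → root in [1.095000, 1.420000]
step 2: m = 1.257500, f(m) = 0.134262 > 0 → root in [1.095000, 1.257500]
step 3: m = 1.176250, f(m) = -0.042061 < 0 → root in [1.176250, 1.257500]
step 4: m = 1.216875, f(m) = 0.047066 > 0 → root in [1.176250, 1.216875]
step 5: m = 1.196562, f(m) = 0.002749 > 0 → root in [1.176250, 1.196562]

[1.17625, 1.19656]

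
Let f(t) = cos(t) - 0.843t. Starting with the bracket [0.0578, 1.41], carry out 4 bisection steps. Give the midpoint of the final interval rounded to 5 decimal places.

0.77616

f(0.057800) = 0.949605, f(1.410000) = -1.028526 (opposite signs)
step 1: m = 0.733900, f(m) = 0.123890 > 0 → root in [0.733900, 1.410000]
step 2: m = 1.071950, f(m) = -0.425241 < 0 → root in [0.733900, 1.071950]
step 3: m = 0.902925, f(m) = -0.141850 < 0 → root in [0.733900, 0.902925]
step 4: m = 0.818412, f(m) = -0.006541 < 0 → root in [0.733900, 0.818412]
Midpoint of [0.733900, 0.818412] = 0.776156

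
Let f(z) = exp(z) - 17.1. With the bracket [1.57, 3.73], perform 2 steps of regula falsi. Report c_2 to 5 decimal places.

2.61719

f(1.570000) = -12.293352, f(3.730000) = 24.579108
step 1: c = 2.290148, f(c) = -7.223598 < 0 → new bracket [2.290148, 3.730000]
step 2: c = 2.617193, f(c) = -3.402777 < 0 → new bracket [2.617193, 3.730000]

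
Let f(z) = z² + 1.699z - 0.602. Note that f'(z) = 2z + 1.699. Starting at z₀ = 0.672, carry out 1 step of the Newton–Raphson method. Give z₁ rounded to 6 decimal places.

0.346232

z_0 = 0.672000: f = 0.991312, f' = 3.043000 → z_1 = 0.672000 - (0.991312)/(3.043000) = 0.346232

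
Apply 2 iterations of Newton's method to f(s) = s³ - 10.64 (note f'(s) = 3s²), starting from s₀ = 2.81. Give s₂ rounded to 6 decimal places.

2.205853

Newton update: s ← s − f(s)/f'(s).
s_0 = 2.810000: f = 11.548041, f' = 23.688300 → s_1 = 2.810000 - (11.548041)/(23.688300) = 2.322500
s_1 = 2.322500: f = 1.887583, f' = 16.182022 → s_2 = 2.322500 - (1.887583)/(16.182022) = 2.205853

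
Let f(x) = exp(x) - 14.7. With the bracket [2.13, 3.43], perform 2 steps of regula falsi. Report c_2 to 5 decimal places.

2.62311

f(2.130000) = -6.285133, f(3.430000) = 16.176643
step 1: c = 2.493759, f(c) = -2.593300 < 0 → new bracket [2.493759, 3.430000]
step 2: c = 2.623112, f(c) = -0.921460 < 0 → new bracket [2.623112, 3.430000]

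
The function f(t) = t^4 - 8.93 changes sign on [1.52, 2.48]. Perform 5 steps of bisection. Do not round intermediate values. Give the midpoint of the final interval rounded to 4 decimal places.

1.7150

f(1.520000) = -3.592052, f(2.480000) = 28.897420 (opposite signs)
step 1: m = 2.000000, f(m) = 7.070000 > 0 → root in [1.520000, 2.000000]
step 2: m = 1.760000, f(m) = 0.665126 > 0 → root in [1.520000, 1.760000]
step 3: m = 1.640000, f(m) = -1.696052 < 0 → root in [1.640000, 1.760000]
step 4: m = 1.700000, f(m) = -0.577900 < 0 → root in [1.700000, 1.760000]
step 5: m = 1.730000, f(m) = 0.027450 > 0 → root in [1.700000, 1.730000]
Midpoint of [1.700000, 1.730000] = 1.715000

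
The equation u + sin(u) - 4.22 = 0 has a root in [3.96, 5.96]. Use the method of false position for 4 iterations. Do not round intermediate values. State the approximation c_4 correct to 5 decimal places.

5.13032

f(3.960000) = -0.990058, f(5.960000) = 1.422411
step 1: c = 4.780784, f(c) = -0.436878 < 0 → new bracket [4.780784, 5.960000]
step 2: c = 5.057865, f(c) = -0.103050 < 0 → new bracket [5.057865, 5.960000]
step 3: c = 5.118807, f(c) = -0.019736 < 0 → new bracket [5.118807, 5.960000]
step 4: c = 5.130319, f(c) = -0.003612 < 0 → new bracket [5.130319, 5.960000]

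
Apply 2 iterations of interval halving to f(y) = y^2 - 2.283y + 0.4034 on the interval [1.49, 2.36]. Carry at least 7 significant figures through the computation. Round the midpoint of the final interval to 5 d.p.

f(1.490000) = -0.778170, f(2.360000) = 0.585120 (opposite signs)
step 1: m = 1.925000, f(m) = -0.285750 < 0 → root in [1.925000, 2.360000]
step 2: m = 2.142500, f(m) = 0.102379 > 0 → root in [1.925000, 2.142500]
Midpoint of [1.925000, 2.142500] = 2.033750

2.03375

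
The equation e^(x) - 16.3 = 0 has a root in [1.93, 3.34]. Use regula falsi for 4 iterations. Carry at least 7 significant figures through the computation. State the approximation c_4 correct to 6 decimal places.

f(1.930000) = -9.410490, f(3.340000) = 11.919127
step 1: c = 2.552083, f(c) = -3.466192 < 0 → new bracket [2.552083, 3.340000]
step 2: c = 2.729594, f(c) = -0.973329 < 0 → new bracket [2.729594, 3.340000]
step 3: c = 2.775678, f(c) = -0.250500 < 0 → new bracket [2.775678, 3.340000]
step 4: c = 2.787294, f(c) = -0.062982 < 0 → new bracket [2.787294, 3.340000]

2.787294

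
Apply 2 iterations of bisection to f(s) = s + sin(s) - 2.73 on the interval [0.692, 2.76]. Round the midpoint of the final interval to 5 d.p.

f(0.692000) = -1.399922, f(2.760000) = 0.402399 (opposite signs)
step 1: m = 1.726000, f(m) = -0.016020 < 0 → root in [1.726000, 2.760000]
step 2: m = 2.243000, f(m) = 0.295451 > 0 → root in [1.726000, 2.243000]
Midpoint of [1.726000, 2.243000] = 1.984500

1.98450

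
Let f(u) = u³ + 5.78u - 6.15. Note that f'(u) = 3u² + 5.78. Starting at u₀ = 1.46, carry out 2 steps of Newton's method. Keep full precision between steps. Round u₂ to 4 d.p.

u_0 = 1.460000: f = 5.400936, f' = 12.174800 → u_1 = 1.460000 - (5.400936)/(12.174800) = 1.016384
u_1 = 1.016384: f = 0.774661, f' = 8.879109 → u_2 = 1.016384 - (0.774661)/(8.879109) = 0.929139

0.9291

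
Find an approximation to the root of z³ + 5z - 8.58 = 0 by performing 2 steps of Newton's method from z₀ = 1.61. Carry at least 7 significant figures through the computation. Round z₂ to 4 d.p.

1.2888

f'(z) = 3z² + 5
z_0 = 1.610000: f = 3.643281, f' = 12.776300 → z_1 = 1.610000 - (3.643281)/(12.776300) = 1.324841
z_1 = 1.324841: f = 0.369568, f' = 10.265608 → z_2 = 1.324841 - (0.369568)/(10.265608) = 1.288840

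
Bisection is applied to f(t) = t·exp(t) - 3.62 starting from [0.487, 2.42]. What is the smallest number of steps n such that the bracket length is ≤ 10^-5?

Initial width b − a = 2.42 − 0.487 = 1.933000.
After n steps the width is (b−a)/2^n; need (b−a)/2^n ≤ 10^-5.
So n ≥ log₂(1.933000/10^-5) = log₂(193300.0000) ≈ 17.5605.
Hence n = 18.

18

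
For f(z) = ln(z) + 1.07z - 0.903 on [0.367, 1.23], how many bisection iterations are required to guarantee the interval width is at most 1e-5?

17

Initial width b − a = 1.23 − 0.367 = 0.863000.
After n steps the width is (b−a)/2^n; need (b−a)/2^n ≤ 1e-5.
So n ≥ log₂(0.863000/1e-5) = log₂(86300.0000) ≈ 16.3971.
Hence n = 17.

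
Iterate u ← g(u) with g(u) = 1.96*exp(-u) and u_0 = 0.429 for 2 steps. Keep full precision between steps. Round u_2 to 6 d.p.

0.546988

u_1 = g(0.429000) = 1.276273
u_2 = g(1.276273) = 0.546988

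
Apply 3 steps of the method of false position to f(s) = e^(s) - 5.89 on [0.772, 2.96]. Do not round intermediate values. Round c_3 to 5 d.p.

f(0.772000) = -3.725910, f(2.960000) = 13.407972
step 1: c = 1.247799, f(c) = -2.407329 < 0 → new bracket [1.247799, 2.960000]
step 2: c = 1.508422, f(c) = -1.370405 < 0 → new bracket [1.508422, 2.960000]
step 3: c = 1.643028, f(c) = -0.719198 < 0 → new bracket [1.643028, 2.960000]

1.64303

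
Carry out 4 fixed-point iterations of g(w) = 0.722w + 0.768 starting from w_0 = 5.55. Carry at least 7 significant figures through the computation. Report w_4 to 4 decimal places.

3.5200

w_1 = g(5.550000) = 4.775100
w_2 = g(4.775100) = 4.215622
w_3 = g(4.215622) = 3.811679
w_4 = g(3.811679) = 3.520032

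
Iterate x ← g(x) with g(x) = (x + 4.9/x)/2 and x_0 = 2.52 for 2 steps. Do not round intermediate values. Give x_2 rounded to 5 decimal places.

x_1 = g(2.520000) = 2.232222
x_2 = g(2.232222) = 2.213672

2.21367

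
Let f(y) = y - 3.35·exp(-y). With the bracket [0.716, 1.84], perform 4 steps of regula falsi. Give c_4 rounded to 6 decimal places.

f(0.716000) = -0.921156, f(1.840000) = 1.307962
step 1: c = 1.180479, f(c) = 0.151589 > 0 → new bracket [0.716000, 1.180479]
step 2: c = 1.114844, f(c) = 0.016157 > 0 → new bracket [0.716000, 1.114844]
step 3: c = 1.107969, f(c) = 0.001702 > 0 → new bracket [0.716000, 1.107969]
step 4: c = 1.107246, f(c) = 0.000179 > 0 → new bracket [0.716000, 1.107246]

1.107246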